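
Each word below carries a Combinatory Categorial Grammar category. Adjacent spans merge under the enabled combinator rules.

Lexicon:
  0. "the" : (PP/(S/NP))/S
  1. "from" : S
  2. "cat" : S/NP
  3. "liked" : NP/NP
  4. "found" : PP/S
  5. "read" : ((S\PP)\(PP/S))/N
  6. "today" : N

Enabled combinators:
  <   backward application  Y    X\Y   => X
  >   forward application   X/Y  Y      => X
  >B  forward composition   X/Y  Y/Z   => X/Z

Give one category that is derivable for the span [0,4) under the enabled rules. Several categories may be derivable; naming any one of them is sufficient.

PP

[0,7] S   <
  [0,4] PP   >
    [0,2] PP/(S/NP)   >
      [0,1] "the" : (PP/(S/NP))/S
      [1,2] "from" : S
    [2,4] S/NP   >B
      [2,3] "cat" : S/NP
      [3,4] "liked" : NP/NP
  [4,7] S\PP   <
    [4,5] "found" : PP/S
    [5,7] (S\PP)\(PP/S)   >
      [5,6] "read" : ((S\PP)\(PP/S))/N
      [6,7] "today" : N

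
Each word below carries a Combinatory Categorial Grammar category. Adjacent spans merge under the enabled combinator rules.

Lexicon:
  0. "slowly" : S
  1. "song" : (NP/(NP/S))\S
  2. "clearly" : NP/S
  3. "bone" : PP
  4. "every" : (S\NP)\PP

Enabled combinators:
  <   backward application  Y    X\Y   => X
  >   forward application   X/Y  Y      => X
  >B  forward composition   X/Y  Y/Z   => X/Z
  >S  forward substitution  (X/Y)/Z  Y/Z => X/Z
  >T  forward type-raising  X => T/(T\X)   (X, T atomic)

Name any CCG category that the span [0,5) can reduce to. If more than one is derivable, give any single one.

S

[0,5] S   <
  [0,3] NP   >
    [0,2] NP/(NP/S)   <
      [0,1] "slowly" : S
      [1,2] "song" : (NP/(NP/S))\S
    [2,3] "clearly" : NP/S
  [3,5] S\NP   <
    [3,4] "bone" : PP
    [4,5] "every" : (S\NP)\PP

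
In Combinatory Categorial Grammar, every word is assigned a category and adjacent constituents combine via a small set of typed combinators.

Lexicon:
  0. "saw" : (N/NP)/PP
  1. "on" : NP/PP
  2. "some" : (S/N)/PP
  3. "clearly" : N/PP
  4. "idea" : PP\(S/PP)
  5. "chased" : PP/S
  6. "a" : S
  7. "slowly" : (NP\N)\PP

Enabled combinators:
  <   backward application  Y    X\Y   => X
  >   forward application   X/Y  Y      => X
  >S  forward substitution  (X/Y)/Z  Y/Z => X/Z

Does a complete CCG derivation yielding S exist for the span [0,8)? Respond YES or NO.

NO

(N/NP)/PP NP/PP (S/N)/PP N/PP PP\(S/PP) PP/S S (NP\N)\PP
CKY chart[0,8] = {NP}; S ∉ chart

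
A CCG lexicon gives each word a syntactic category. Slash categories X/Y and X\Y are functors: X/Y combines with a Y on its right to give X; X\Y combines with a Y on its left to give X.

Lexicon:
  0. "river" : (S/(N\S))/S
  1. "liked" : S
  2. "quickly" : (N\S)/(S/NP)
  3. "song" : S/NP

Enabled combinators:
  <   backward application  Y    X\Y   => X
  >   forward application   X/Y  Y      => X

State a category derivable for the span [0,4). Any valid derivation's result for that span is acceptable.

S

[0,4] S   >
  [0,2] S/(N\S)   >
    [0,1] "river" : (S/(N\S))/S
    [1,2] "liked" : S
  [2,4] N\S   >
    [2,3] "quickly" : (N\S)/(S/NP)
    [3,4] "song" : S/NP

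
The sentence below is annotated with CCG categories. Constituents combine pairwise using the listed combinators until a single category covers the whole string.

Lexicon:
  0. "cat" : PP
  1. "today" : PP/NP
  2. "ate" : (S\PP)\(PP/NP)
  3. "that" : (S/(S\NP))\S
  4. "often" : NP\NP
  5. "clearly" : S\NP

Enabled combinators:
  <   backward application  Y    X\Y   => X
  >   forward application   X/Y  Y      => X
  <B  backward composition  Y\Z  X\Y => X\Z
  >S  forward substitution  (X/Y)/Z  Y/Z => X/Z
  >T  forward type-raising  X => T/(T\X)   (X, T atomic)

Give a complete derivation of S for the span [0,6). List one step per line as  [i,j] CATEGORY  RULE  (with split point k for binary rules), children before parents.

[0,6] S   >
  [0,4] S/(S\NP)   <
    [0,3] S   <
      [0,1] "cat" : PP
      [1,3] S\PP   <
        [1,2] "today" : PP/NP
        [2,3] "ate" : (S\PP)\(PP/NP)
    [3,4] "that" : (S/(S\NP))\S
  [4,6] S\NP   <B
    [4,5] "often" : NP\NP
    [5,6] "clearly" : S\NP

[0,1] PP  lex  "cat"
[1,2] PP/NP  lex  "today"
[2,3] (S\PP)\(PP/NP)  lex  "ate"
[1,3] S\PP  <  k=2
[0,3] S  <  k=1
[3,4] (S/(S\NP))\S  lex  "that"
[0,4] S/(S\NP)  <  k=3
[4,5] NP\NP  lex  "often"
[5,6] S\NP  lex  "clearly"
[4,6] S\NP  <B  k=5
[0,6] S  >  k=4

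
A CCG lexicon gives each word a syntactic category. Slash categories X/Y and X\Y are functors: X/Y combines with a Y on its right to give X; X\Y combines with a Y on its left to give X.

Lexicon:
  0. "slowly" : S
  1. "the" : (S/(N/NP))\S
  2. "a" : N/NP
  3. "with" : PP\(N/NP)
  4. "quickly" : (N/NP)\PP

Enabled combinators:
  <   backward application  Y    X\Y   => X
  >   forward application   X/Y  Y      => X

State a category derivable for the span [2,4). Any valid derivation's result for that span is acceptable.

PP

[0,5] S   >
  [0,2] S/(N/NP)   <
    [0,1] "slowly" : S
    [1,2] "the" : (S/(N/NP))\S
  [2,5] N/NP   <
    [2,4] PP   <
      [2,3] "a" : N/NP
      [3,4] "with" : PP\(N/NP)
    [4,5] "quickly" : (N/NP)\PP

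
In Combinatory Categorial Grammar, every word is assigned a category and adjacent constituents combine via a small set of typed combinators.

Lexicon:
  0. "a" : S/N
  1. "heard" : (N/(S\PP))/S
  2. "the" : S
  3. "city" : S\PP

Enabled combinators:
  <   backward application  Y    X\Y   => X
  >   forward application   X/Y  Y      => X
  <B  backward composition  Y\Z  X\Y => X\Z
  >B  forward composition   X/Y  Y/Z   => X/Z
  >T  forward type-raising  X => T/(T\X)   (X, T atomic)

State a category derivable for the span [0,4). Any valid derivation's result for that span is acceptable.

S

[0,4] S   >
  [0,1] "a" : S/N
  [1,4] N   >
    [1,3] N/(S\PP)   >
      [1,2] "heard" : (N/(S\PP))/S
      [2,3] "the" : S
    [3,4] "city" : S\PP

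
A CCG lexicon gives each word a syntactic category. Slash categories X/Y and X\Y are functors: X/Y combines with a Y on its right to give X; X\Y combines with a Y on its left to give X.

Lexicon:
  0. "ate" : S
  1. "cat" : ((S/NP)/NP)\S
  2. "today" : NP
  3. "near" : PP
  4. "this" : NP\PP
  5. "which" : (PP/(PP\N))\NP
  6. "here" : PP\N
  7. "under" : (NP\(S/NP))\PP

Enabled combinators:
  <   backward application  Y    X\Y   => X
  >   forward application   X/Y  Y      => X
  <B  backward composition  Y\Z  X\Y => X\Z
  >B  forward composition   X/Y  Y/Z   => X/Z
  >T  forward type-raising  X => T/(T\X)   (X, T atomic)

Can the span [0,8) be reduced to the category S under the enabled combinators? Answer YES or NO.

NO

S ((S/NP)/NP)\S NP PP NP\PP (PP/(PP\N))\NP PP\N (NP\(S/NP))\PP
CKY chart[0,8] = {N/(N\NP), NP, NP/(NP\NP), PP/(PP\NP), S/(S\NP)}; S ∉ chart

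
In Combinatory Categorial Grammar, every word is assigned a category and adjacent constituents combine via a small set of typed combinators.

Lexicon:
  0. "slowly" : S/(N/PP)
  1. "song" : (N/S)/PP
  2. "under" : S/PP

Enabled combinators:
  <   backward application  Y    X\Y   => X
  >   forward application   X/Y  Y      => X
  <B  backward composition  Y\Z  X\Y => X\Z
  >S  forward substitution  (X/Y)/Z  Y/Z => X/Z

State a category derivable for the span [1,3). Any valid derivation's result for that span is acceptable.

N/PP

[0,3] S   >
  [0,1] "slowly" : S/(N/PP)
  [1,3] N/PP   >S
    [1,2] "song" : (N/S)/PP
    [2,3] "under" : S/PP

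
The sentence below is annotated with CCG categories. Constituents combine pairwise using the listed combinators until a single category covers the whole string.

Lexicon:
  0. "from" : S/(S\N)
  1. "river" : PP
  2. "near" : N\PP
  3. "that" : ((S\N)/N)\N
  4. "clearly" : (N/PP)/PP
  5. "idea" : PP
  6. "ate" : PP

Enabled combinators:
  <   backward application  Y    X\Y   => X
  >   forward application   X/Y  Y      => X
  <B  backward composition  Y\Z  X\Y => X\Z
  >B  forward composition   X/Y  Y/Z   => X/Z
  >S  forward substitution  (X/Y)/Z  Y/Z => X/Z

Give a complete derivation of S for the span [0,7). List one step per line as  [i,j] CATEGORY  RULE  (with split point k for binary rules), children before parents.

[0,7] S   >
  [0,1] "from" : S/(S\N)
  [1,7] S\N   >
    [1,4] (S\N)/N   <
      [1,3] N   <
        [1,2] "river" : PP
        [2,3] "near" : N\PP
      [3,4] "that" : ((S\N)/N)\N
    [4,7] N   >
      [4,6] N/PP   >
        [4,5] "clearly" : (N/PP)/PP
        [5,6] "idea" : PP
      [6,7] "ate" : PP

[0,1] S/(S\N)  lex  "from"
[1,2] PP  lex  "river"
[2,3] N\PP  lex  "near"
[1,3] N  <  k=2
[3,4] ((S\N)/N)\N  lex  "that"
[1,4] (S\N)/N  <  k=3
[4,5] (N/PP)/PP  lex  "clearly"
[5,6] PP  lex  "idea"
[4,6] N/PP  >  k=5
[6,7] PP  lex  "ate"
[4,7] N  >  k=6
[1,7] S\N  >  k=4
[0,7] S  >  k=1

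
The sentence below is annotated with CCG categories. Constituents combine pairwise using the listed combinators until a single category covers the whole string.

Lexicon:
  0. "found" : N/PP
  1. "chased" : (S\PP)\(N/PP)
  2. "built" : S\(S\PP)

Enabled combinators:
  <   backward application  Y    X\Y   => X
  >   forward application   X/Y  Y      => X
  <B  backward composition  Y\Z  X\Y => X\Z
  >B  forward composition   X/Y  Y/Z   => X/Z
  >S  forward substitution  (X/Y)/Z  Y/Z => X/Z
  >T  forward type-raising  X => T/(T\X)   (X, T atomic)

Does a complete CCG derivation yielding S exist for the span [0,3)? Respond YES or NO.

[0,3] S   <
  [0,2] S\PP   <
    [0,1] "found" : N/PP
    [1,2] "chased" : (S\PP)\(N/PP)
  [2,3] "built" : S\(S\PP)

YES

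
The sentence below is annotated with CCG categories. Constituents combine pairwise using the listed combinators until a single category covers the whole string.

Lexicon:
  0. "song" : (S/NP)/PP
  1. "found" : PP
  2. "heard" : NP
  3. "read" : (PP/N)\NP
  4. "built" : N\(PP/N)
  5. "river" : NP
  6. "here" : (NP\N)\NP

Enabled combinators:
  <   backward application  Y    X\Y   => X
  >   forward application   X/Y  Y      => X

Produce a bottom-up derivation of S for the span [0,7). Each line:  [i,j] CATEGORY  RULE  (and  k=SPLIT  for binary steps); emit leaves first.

[0,1] (S/NP)/PP  lex  "song"
[1,2] PP  lex  "found"
[0,2] S/NP  >  k=1
[2,3] NP  lex  "heard"
[3,4] (PP/N)\NP  lex  "read"
[2,4] PP/N  <  k=3
[4,5] N\(PP/N)  lex  "built"
[2,5] N  <  k=4
[5,6] NP  lex  "river"
[6,7] (NP\N)\NP  lex  "here"
[5,7] NP\N  <  k=6
[2,7] NP  <  k=5
[0,7] S  >  k=2

[0,7] S   >
  [0,2] S/NP   >
    [0,1] "song" : (S/NP)/PP
    [1,2] "found" : PP
  [2,7] NP   <
    [2,5] N   <
      [2,4] PP/N   <
        [2,3] "heard" : NP
        [3,4] "read" : (PP/N)\NP
      [4,5] "built" : N\(PP/N)
    [5,7] NP\N   <
      [5,6] "river" : NP
      [6,7] "here" : (NP\N)\NP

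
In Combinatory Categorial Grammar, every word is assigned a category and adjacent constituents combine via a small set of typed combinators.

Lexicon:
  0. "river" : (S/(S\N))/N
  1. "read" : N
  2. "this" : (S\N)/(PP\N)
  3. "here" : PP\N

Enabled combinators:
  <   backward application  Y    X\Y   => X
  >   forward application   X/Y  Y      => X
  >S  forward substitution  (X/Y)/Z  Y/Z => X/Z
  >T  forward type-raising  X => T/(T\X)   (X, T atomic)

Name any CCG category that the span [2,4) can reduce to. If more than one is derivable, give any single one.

S\N

[0,4] S   >
  [0,2] S/(S\N)   >
    [0,1] "river" : (S/(S\N))/N
    [1,2] "read" : N
  [2,4] S\N   >
    [2,3] "this" : (S\N)/(PP\N)
    [3,4] "here" : PP\N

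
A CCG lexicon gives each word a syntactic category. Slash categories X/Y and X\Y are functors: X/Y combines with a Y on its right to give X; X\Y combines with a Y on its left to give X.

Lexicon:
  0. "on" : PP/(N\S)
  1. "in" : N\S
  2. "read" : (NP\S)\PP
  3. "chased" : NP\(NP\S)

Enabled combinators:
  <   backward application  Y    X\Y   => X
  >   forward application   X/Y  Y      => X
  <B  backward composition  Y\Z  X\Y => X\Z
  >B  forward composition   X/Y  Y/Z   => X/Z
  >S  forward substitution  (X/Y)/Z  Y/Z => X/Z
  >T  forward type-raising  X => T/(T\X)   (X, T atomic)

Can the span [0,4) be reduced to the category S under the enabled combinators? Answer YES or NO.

PP/(N\S) N\S (NP\S)\PP NP\(NP\S)
CKY chart[0,4] = {N/(N\NP), NP, NP/(NP\NP), PP/(PP\NP), S/(S\NP)}; S ∉ chart

NO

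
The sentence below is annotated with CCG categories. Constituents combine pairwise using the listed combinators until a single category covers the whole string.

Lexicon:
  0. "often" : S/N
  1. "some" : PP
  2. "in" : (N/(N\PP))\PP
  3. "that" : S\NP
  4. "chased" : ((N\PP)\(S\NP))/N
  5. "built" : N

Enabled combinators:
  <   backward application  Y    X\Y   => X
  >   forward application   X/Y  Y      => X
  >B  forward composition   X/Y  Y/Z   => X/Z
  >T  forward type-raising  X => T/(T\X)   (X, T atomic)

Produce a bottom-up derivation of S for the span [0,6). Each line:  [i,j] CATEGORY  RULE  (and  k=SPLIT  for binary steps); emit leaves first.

[0,1] S/N  lex  "often"
[1,2] PP  lex  "some"
[2,3] (N/(N\PP))\PP  lex  "in"
[1,3] N/(N\PP)  <  k=2
[3,4] S\NP  lex  "that"
[4,5] ((N\PP)\(S\NP))/N  lex  "chased"
[5,6] N  lex  "built"
[4,6] (N\PP)\(S\NP)  >  k=5
[3,6] N\PP  <  k=4
[1,6] N  >  k=3
[0,6] S  >  k=1

[0,6] S   >
  [0,1] "often" : S/N
  [1,6] N   >
    [1,3] N/(N\PP)   <
      [1,2] "some" : PP
      [2,3] "in" : (N/(N\PP))\PP
    [3,6] N\PP   <
      [3,4] "that" : S\NP
      [4,6] (N\PP)\(S\NP)   >
        [4,5] "chased" : ((N\PP)\(S\NP))/N
        [5,6] "built" : N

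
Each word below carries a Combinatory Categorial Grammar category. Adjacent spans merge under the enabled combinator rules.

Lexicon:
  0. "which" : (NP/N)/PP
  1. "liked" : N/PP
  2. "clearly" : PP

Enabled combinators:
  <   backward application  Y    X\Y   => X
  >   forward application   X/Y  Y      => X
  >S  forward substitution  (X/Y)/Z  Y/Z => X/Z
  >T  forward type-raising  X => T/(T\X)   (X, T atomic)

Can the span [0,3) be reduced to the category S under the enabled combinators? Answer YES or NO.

NO

(NP/N)/PP N/PP PP
CKY chart[0,3] = {N/(N\NP), NP, NP/(NP\NP), PP/(PP\NP), S/(S\NP)}; S ∉ chart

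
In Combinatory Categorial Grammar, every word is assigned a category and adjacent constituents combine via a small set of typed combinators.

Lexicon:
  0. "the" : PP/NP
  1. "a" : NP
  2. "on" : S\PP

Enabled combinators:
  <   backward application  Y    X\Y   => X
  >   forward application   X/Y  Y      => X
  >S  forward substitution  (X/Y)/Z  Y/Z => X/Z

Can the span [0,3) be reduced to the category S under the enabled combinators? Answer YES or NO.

[0,3] S   <
  [0,2] PP   >
    [0,1] "the" : PP/NP
    [1,2] "a" : NP
  [2,3] "on" : S\PP

YES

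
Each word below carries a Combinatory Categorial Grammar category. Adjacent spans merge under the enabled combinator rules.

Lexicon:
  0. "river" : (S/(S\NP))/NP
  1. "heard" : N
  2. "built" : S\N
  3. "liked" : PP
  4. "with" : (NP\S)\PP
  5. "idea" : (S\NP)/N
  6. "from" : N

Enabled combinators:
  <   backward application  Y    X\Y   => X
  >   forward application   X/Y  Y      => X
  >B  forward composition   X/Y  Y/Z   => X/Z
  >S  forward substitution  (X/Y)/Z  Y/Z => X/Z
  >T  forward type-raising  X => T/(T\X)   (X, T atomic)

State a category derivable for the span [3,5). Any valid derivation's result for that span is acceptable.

[0,7] S   >
  [0,5] S/(S\NP)   >
    [0,1] "river" : (S/(S\NP))/NP
    [1,5] NP   <
      [1,3] S   <
        [1,2] "heard" : N
        [2,3] "built" : S\N
      [3,5] NP\S   <
        [3,4] "liked" : PP
        [4,5] "with" : (NP\S)\PP
  [5,7] S\NP   >
    [5,6] "idea" : (S\NP)/N
    [6,7] "from" : N

NP\S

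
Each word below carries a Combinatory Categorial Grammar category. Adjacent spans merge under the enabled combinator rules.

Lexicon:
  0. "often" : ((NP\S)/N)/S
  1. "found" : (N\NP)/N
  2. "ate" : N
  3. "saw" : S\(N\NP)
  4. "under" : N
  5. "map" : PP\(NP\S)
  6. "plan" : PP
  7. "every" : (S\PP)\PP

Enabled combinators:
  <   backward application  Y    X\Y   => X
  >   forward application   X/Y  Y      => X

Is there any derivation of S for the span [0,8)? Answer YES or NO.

YES

[0,8] S   <
  [0,6] PP   <
    [0,5] NP\S   >
      [0,4] (NP\S)/N   >
        [0,1] "often" : ((NP\S)/N)/S
        [1,4] S   <
          [1,3] N\NP   >
            [1,2] "found" : (N\NP)/N
            [2,3] "ate" : N
          [3,4] "saw" : S\(N\NP)
      [4,5] "under" : N
    [5,6] "map" : PP\(NP\S)
  [6,8] S\PP   <
    [6,7] "plan" : PP
    [7,8] "every" : (S\PP)\PP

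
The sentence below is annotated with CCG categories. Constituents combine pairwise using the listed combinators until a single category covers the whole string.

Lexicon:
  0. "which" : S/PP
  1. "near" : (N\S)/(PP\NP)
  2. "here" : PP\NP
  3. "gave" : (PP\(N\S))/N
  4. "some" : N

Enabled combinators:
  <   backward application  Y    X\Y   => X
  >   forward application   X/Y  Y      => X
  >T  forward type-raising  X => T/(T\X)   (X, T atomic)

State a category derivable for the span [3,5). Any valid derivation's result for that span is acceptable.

PP\(N\S)

[0,5] S   >
  [0,1] "which" : S/PP
  [1,5] PP   <
    [1,3] N\S   >
      [1,2] "near" : (N\S)/(PP\NP)
      [2,3] "here" : PP\NP
    [3,5] PP\(N\S)   >
      [3,4] "gave" : (PP\(N\S))/N
      [4,5] "some" : N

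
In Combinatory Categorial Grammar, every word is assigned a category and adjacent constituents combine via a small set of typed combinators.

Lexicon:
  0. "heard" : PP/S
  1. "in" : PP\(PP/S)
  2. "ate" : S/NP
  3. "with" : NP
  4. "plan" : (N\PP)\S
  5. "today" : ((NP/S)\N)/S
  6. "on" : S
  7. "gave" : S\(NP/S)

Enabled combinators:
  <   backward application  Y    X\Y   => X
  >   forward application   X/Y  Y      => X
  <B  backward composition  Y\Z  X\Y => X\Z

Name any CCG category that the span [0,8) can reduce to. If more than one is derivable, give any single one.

[0,8] S   <
  [0,2] PP   <
    [0,1] "heard" : PP/S
    [1,2] "in" : PP\(PP/S)
  [2,8] S\PP   <B
    [2,5] N\PP   <
      [2,4] S   >
        [2,3] "ate" : S/NP
        [3,4] "with" : NP
      [4,5] "plan" : (N\PP)\S
    [5,8] S\N   <B
      [5,7] (NP/S)\N   >
        [5,6] "today" : ((NP/S)\N)/S
        [6,7] "on" : S
      [7,8] "gave" : S\(NP/S)

S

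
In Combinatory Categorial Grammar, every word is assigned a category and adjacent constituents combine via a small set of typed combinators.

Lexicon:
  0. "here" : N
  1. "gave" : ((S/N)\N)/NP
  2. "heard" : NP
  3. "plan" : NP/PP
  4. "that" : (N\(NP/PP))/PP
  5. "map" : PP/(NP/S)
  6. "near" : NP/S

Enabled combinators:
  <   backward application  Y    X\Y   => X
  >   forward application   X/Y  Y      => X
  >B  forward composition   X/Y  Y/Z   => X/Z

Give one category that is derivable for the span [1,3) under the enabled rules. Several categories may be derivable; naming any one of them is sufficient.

(S/N)\N

[0,7] S   >
  [0,3] S/N   <
    [0,1] "here" : N
    [1,3] (S/N)\N   >
      [1,2] "gave" : ((S/N)\N)/NP
      [2,3] "heard" : NP
  [3,7] N   <
    [3,4] "plan" : NP/PP
    [4,7] N\(NP/PP)   >
      [4,5] "that" : (N\(NP/PP))/PP
      [5,7] PP   >
        [5,6] "map" : PP/(NP/S)
        [6,7] "near" : NP/S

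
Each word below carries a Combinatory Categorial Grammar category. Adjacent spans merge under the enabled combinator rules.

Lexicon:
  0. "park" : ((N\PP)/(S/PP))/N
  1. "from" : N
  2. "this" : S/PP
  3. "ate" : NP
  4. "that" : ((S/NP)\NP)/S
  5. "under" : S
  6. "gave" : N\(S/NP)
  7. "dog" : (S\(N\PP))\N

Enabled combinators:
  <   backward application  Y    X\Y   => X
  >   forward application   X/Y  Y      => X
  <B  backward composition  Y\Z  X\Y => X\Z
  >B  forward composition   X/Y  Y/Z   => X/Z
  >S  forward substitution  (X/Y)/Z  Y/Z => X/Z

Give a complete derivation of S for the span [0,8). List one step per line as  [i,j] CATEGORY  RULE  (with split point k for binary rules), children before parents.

[0,8] S   <
  [0,3] N\PP   >
    [0,2] (N\PP)/(S/PP)   >
      [0,1] "park" : ((N\PP)/(S/PP))/N
      [1,2] "from" : N
    [2,3] "this" : S/PP
  [3,8] S\(N\PP)   <
    [3,7] N   <
      [3,4] "ate" : NP
      [4,7] N\NP   <B
        [4,6] (S/NP)\NP   >
          [4,5] "that" : ((S/NP)\NP)/S
          [5,6] "under" : S
        [6,7] "gave" : N\(S/NP)
    [7,8] "dog" : (S\(N\PP))\N

[0,1] ((N\PP)/(S/PP))/N  lex  "park"
[1,2] N  lex  "from"
[0,2] (N\PP)/(S/PP)  >  k=1
[2,3] S/PP  lex  "this"
[0,3] N\PP  >  k=2
[3,4] NP  lex  "ate"
[4,5] ((S/NP)\NP)/S  lex  "that"
[5,6] S  lex  "under"
[4,6] (S/NP)\NP  >  k=5
[6,7] N\(S/NP)  lex  "gave"
[4,7] N\NP  <B  k=6
[3,7] N  <  k=4
[7,8] (S\(N\PP))\N  lex  "dog"
[3,8] S\(N\PP)  <  k=7
[0,8] S  <  k=3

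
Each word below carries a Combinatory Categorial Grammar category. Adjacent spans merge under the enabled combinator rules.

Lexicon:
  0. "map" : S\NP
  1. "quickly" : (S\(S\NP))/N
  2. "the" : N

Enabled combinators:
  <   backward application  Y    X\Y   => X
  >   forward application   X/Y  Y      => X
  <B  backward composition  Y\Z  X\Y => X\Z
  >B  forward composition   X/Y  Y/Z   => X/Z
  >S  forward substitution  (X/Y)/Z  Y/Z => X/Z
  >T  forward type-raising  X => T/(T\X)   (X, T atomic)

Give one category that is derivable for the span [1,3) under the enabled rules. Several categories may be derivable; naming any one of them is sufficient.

[0,3] S   <
  [0,1] "map" : S\NP
  [1,3] S\(S\NP)   >
    [1,2] "quickly" : (S\(S\NP))/N
    [2,3] "the" : N

S\(S\NP)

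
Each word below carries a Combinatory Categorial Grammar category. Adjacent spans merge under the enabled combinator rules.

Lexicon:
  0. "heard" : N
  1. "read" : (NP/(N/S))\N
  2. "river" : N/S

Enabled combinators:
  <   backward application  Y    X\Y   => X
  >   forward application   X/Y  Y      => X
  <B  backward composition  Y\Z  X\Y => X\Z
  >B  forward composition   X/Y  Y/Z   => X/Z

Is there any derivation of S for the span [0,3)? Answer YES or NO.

N (NP/(N/S))\N N/S
CKY chart[0,3] = {NP}; S ∉ chart

NO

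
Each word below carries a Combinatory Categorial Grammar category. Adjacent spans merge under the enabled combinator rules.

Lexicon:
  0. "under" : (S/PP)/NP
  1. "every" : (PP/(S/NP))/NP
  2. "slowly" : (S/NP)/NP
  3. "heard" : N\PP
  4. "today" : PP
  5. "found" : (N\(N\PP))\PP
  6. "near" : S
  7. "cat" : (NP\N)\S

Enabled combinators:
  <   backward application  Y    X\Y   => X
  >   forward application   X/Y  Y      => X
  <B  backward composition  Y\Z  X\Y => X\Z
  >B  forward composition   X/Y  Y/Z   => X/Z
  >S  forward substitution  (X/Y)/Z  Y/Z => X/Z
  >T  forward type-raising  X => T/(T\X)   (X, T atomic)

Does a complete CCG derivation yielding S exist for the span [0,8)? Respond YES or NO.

[0,8] S   >
  [0,3] S/NP   >S
    [0,1] "under" : (S/PP)/NP
    [1,3] PP/NP   >S
      [1,2] "every" : (PP/(S/NP))/NP
      [2,3] "slowly" : (S/NP)/NP
  [3,8] NP   <
    [3,6] N   <
      [3,4] "heard" : N\PP
      [4,6] N\(N\PP)   <
        [4,5] "today" : PP
        [5,6] "found" : (N\(N\PP))\PP
    [6,8] NP\N   <
      [6,7] "near" : S
      [7,8] "cat" : (NP\N)\S

YES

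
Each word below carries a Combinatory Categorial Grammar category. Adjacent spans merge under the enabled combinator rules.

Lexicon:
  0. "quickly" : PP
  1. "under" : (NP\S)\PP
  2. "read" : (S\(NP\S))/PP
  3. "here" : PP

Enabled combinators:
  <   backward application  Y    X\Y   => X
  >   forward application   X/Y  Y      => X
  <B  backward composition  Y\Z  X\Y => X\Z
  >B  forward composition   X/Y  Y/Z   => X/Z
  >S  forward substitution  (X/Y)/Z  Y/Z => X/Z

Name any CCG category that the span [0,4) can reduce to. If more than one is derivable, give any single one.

[0,4] S   <
  [0,2] NP\S   <
    [0,1] "quickly" : PP
    [1,2] "under" : (NP\S)\PP
  [2,4] S\(NP\S)   >
    [2,3] "read" : (S\(NP\S))/PP
    [3,4] "here" : PP

S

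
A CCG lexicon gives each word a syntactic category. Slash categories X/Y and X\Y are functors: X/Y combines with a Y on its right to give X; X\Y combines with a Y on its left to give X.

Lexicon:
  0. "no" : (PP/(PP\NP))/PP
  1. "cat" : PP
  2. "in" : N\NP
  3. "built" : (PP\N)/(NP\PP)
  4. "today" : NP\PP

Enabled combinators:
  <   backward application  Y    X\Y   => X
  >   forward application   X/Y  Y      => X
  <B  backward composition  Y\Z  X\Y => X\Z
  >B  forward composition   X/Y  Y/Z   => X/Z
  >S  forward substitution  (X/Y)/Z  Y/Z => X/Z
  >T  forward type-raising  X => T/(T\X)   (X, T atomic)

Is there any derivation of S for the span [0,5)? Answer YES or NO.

(PP/(PP\NP))/PP PP N\NP (PP\N)/(NP\PP) NP\PP
CKY chart[0,5] = {N/(N\PP), NP/(NP\PP), PP, PP/(PP\PP), S/(S\PP)}; S ∉ chart

NO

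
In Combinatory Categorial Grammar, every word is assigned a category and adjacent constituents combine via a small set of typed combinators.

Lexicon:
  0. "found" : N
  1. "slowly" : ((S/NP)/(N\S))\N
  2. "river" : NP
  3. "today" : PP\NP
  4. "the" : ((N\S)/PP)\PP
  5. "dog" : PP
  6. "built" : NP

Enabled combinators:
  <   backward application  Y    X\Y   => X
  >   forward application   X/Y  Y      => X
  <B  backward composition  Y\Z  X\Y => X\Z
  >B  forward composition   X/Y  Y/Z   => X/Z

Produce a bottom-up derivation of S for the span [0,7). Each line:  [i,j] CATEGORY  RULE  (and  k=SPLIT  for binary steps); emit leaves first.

[0,7] S   >
  [0,6] S/NP   >
    [0,2] (S/NP)/(N\S)   <
      [0,1] "found" : N
      [1,2] "slowly" : ((S/NP)/(N\S))\N
    [2,6] N\S   >
      [2,5] (N\S)/PP   <
        [2,4] PP   <
          [2,3] "river" : NP
          [3,4] "today" : PP\NP
        [4,5] "the" : ((N\S)/PP)\PP
      [5,6] "dog" : PP
  [6,7] "built" : NP

[0,1] N  lex  "found"
[1,2] ((S/NP)/(N\S))\N  lex  "slowly"
[0,2] (S/NP)/(N\S)  <  k=1
[2,3] NP  lex  "river"
[3,4] PP\NP  lex  "today"
[2,4] PP  <  k=3
[4,5] ((N\S)/PP)\PP  lex  "the"
[2,5] (N\S)/PP  <  k=4
[5,6] PP  lex  "dog"
[2,6] N\S  >  k=5
[0,6] S/NP  >  k=2
[6,7] NP  lex  "built"
[0,7] S  >  k=6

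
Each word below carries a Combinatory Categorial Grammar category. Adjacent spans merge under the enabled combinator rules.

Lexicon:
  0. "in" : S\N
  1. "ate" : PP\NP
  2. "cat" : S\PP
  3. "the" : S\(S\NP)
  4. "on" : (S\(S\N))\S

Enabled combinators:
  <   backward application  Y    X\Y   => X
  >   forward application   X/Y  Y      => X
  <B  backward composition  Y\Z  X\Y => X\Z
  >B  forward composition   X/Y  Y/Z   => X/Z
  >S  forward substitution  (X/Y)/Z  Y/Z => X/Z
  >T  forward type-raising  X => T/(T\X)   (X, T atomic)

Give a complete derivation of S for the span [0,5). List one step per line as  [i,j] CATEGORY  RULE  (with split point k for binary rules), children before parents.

[0,5] S   <
  [0,1] "in" : S\N
  [1,5] S\(S\N)   <
    [1,4] S   <
      [1,3] S\NP   <B
        [1,2] "ate" : PP\NP
        [2,3] "cat" : S\PP
      [3,4] "the" : S\(S\NP)
    [4,5] "on" : (S\(S\N))\S

[0,1] S\N  lex  "in"
[1,2] PP\NP  lex  "ate"
[2,3] S\PP  lex  "cat"
[1,3] S\NP  <B  k=2
[3,4] S\(S\NP)  lex  "the"
[1,4] S  <  k=3
[4,5] (S\(S\N))\S  lex  "on"
[1,5] S\(S\N)  <  k=4
[0,5] S  <  k=1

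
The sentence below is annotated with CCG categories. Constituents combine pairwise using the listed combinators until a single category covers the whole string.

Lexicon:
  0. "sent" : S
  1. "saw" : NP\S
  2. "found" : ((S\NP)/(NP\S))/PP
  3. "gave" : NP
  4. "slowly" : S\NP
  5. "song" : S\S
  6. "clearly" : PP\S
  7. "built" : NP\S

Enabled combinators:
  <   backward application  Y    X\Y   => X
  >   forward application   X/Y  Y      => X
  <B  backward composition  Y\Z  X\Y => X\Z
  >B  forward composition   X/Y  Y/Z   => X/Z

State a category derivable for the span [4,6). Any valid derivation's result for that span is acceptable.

[0,8] S   <
  [0,2] NP   <
    [0,1] "sent" : S
    [1,2] "saw" : NP\S
  [2,8] S\NP   >
    [2,7] (S\NP)/(NP\S)   >
      [2,3] "found" : ((S\NP)/(NP\S))/PP
      [3,7] PP   <
        [3,6] S   <
          [3,4] "gave" : NP
          [4,6] S\NP   <B
            [4,5] "slowly" : S\NP
            [5,6] "song" : S\S
        [6,7] "clearly" : PP\S
    [7,8] "built" : NP\S

S\NP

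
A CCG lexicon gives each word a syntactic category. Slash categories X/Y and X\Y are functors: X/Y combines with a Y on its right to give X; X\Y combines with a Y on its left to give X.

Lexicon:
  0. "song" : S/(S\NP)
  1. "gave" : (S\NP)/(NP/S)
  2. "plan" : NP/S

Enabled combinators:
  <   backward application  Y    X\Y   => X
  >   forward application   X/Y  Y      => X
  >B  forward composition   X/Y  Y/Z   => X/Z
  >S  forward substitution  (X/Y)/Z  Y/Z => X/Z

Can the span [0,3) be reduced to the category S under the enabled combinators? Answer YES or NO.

[0,3] S   >
  [0,1] "song" : S/(S\NP)
  [1,3] S\NP   >
    [1,2] "gave" : (S\NP)/(NP/S)
    [2,3] "plan" : NP/S

YES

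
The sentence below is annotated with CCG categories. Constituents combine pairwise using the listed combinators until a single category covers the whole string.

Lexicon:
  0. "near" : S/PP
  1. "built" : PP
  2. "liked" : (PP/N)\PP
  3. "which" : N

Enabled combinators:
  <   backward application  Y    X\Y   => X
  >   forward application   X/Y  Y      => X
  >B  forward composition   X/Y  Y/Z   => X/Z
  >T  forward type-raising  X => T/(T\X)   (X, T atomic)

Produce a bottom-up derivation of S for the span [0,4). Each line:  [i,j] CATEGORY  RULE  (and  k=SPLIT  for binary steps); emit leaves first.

[0,4] S   >
  [0,1] "near" : S/PP
  [1,4] PP   >
    [1,3] PP/N   <
      [1,2] "built" : PP
      [2,3] "liked" : (PP/N)\PP
    [3,4] "which" : N

[0,1] S/PP  lex  "near"
[1,2] PP  lex  "built"
[2,3] (PP/N)\PP  lex  "liked"
[1,3] PP/N  <  k=2
[3,4] N  lex  "which"
[1,4] PP  >  k=3
[0,4] S  >  k=1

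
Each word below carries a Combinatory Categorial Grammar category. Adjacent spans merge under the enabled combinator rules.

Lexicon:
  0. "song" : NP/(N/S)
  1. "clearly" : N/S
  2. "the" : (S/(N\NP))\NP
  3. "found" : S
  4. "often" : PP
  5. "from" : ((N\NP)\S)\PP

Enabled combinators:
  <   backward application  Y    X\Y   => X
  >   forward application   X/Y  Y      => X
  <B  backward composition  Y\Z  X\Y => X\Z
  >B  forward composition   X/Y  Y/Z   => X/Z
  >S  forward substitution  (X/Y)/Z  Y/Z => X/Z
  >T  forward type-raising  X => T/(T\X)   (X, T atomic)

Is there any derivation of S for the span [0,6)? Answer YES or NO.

YES

[0,6] S   >
  [0,3] S/(N\NP)   <
    [0,2] NP   >
      [0,1] "song" : NP/(N/S)
      [1,2] "clearly" : N/S
    [2,3] "the" : (S/(N\NP))\NP
  [3,6] N\NP   <
    [3,4] "found" : S
    [4,6] (N\NP)\S   <
      [4,5] "often" : PP
      [5,6] "from" : ((N\NP)\S)\PP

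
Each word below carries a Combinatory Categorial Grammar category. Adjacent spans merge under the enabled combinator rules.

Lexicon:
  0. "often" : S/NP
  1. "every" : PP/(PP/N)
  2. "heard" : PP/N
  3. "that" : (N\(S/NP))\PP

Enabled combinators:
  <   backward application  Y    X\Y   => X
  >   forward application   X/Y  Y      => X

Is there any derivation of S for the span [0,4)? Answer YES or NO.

NO

S/NP PP/(PP/N) PP/N (N\(S/NP))\PP
CKY chart[0,4] = {N}; S ∉ chart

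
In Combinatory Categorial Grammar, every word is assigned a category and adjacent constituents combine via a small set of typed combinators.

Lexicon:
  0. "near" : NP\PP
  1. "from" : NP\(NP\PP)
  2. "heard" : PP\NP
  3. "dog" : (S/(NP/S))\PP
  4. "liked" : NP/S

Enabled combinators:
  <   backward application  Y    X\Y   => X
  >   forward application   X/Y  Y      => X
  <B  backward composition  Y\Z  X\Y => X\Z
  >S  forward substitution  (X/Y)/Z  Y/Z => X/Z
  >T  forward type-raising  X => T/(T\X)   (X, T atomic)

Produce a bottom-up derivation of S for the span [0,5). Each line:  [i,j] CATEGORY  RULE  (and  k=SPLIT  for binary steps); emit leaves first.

[0,1] NP\PP  lex  "near"
[1,2] NP\(NP\PP)  lex  "from"
[0,2] NP  <  k=1
[2,3] PP\NP  lex  "heard"
[0,3] PP  <  k=2
[3,4] (S/(NP/S))\PP  lex  "dog"
[0,4] S/(NP/S)  <  k=3
[4,5] NP/S  lex  "liked"
[0,5] S  >  k=4

[0,5] S   >
  [0,4] S/(NP/S)   <
    [0,3] PP   <
      [0,2] NP   <
        [0,1] "near" : NP\PP
        [1,2] "from" : NP\(NP\PP)
      [2,3] "heard" : PP\NP
    [3,4] "dog" : (S/(NP/S))\PP
  [4,5] "liked" : NP/S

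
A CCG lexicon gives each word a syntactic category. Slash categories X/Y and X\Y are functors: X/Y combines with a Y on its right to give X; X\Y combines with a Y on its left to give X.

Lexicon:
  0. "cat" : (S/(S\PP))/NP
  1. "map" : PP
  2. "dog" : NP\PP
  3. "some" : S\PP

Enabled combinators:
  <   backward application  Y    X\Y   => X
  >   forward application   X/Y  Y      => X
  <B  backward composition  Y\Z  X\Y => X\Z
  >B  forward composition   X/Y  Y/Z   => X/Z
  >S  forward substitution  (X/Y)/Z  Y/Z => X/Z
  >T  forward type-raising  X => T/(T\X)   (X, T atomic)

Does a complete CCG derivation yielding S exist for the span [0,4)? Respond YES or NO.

[0,4] S   >
  [0,3] S/(S\PP)   >
    [0,1] "cat" : (S/(S\PP))/NP
    [1,3] NP   >
      [1,2] NP/(NP\PP)   >T
        [1,2] "map" : PP
      [2,3] "dog" : NP\PP
  [3,4] "some" : S\PP

YES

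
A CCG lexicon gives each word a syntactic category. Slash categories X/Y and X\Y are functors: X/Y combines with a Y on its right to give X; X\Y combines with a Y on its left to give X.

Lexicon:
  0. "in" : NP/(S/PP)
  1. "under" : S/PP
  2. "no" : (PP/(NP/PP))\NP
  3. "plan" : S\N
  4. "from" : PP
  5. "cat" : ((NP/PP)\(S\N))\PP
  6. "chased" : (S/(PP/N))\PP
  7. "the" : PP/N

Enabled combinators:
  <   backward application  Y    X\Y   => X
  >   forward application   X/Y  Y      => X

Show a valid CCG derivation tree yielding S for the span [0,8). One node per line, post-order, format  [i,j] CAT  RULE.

[0,8] S   >
  [0,7] S/(PP/N)   <
    [0,6] PP   >
      [0,3] PP/(NP/PP)   <
        [0,2] NP   >
          [0,1] "in" : NP/(S/PP)
          [1,2] "under" : S/PP
        [2,3] "no" : (PP/(NP/PP))\NP
      [3,6] NP/PP   <
        [3,4] "plan" : S\N
        [4,6] (NP/PP)\(S\N)   <
          [4,5] "from" : PP
          [5,6] "cat" : ((NP/PP)\(S\N))\PP
    [6,7] "chased" : (S/(PP/N))\PP
  [7,8] "the" : PP/N

[0,1] NP/(S/PP)  lex  "in"
[1,2] S/PP  lex  "under"
[0,2] NP  >  k=1
[2,3] (PP/(NP/PP))\NP  lex  "no"
[0,3] PP/(NP/PP)  <  k=2
[3,4] S\N  lex  "plan"
[4,5] PP  lex  "from"
[5,6] ((NP/PP)\(S\N))\PP  lex  "cat"
[4,6] (NP/PP)\(S\N)  <  k=5
[3,6] NP/PP  <  k=4
[0,6] PP  >  k=3
[6,7] (S/(PP/N))\PP  lex  "chased"
[0,7] S/(PP/N)  <  k=6
[7,8] PP/N  lex  "the"
[0,8] S  >  k=7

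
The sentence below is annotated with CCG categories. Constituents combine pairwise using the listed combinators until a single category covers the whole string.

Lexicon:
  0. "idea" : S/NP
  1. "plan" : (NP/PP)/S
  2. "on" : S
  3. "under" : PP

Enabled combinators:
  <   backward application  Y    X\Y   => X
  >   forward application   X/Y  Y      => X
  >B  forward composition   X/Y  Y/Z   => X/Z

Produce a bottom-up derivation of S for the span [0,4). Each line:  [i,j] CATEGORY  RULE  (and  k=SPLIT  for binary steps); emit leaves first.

[0,1] S/NP  lex  "idea"
[1,2] (NP/PP)/S  lex  "plan"
[2,3] S  lex  "on"
[1,3] NP/PP  >  k=2
[0,3] S/PP  >B  k=1
[3,4] PP  lex  "under"
[0,4] S  >  k=3

[0,4] S   >
  [0,3] S/PP   >B
    [0,1] "idea" : S/NP
    [1,3] NP/PP   >
      [1,2] "plan" : (NP/PP)/S
      [2,3] "on" : S
  [3,4] "under" : PP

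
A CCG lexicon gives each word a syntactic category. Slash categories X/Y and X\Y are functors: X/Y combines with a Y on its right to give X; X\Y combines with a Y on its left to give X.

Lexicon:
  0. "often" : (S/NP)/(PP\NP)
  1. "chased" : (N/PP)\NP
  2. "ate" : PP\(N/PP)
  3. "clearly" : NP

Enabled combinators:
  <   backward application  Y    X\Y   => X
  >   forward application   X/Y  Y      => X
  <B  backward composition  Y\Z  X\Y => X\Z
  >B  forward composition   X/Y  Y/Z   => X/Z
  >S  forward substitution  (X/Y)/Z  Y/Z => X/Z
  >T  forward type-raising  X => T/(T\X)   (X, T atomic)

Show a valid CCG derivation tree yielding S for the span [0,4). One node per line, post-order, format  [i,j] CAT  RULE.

[0,4] S   >
  [0,3] S/NP   >
    [0,1] "often" : (S/NP)/(PP\NP)
    [1,3] PP\NP   <B
      [1,2] "chased" : (N/PP)\NP
      [2,3] "ate" : PP\(N/PP)
  [3,4] "clearly" : NP

[0,1] (S/NP)/(PP\NP)  lex  "often"
[1,2] (N/PP)\NP  lex  "chased"
[2,3] PP\(N/PP)  lex  "ate"
[1,3] PP\NP  <B  k=2
[0,3] S/NP  >  k=1
[3,4] NP  lex  "clearly"
[0,4] S  >  k=3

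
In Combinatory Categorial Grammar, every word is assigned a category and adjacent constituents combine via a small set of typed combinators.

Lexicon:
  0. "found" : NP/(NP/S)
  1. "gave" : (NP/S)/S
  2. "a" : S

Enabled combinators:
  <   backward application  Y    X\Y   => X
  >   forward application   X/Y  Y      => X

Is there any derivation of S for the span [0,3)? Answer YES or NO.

NP/(NP/S) (NP/S)/S S
CKY chart[0,3] = {NP}; S ∉ chart

NO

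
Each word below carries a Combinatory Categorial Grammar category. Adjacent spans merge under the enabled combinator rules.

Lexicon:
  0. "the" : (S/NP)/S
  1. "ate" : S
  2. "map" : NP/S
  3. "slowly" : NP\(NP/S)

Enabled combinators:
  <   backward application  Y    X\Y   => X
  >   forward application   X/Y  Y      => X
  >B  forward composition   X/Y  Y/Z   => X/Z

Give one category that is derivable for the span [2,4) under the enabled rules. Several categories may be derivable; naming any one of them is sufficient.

[0,4] S   >
  [0,2] S/NP   >
    [0,1] "the" : (S/NP)/S
    [1,2] "ate" : S
  [2,4] NP   <
    [2,3] "map" : NP/S
    [3,4] "slowly" : NP\(NP/S)

NP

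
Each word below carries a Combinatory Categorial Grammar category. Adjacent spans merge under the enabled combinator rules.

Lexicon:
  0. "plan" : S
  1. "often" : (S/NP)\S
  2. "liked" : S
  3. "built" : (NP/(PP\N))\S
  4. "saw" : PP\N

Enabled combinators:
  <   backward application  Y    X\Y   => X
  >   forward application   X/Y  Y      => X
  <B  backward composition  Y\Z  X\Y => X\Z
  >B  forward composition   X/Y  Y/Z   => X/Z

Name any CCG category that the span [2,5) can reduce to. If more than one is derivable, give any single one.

NP

[0,5] S   >
  [0,2] S/NP   <
    [0,1] "plan" : S
    [1,2] "often" : (S/NP)\S
  [2,5] NP   >
    [2,4] NP/(PP\N)   <
      [2,3] "liked" : S
      [3,4] "built" : (NP/(PP\N))\S
    [4,5] "saw" : PP\N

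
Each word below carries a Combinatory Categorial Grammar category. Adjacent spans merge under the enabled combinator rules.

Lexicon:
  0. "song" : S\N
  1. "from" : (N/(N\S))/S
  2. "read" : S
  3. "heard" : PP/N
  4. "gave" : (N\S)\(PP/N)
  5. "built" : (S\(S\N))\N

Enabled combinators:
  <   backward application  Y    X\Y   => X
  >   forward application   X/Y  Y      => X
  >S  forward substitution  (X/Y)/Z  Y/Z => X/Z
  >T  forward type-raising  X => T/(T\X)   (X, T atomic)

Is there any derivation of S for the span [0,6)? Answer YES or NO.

[0,6] S   <
  [0,1] "song" : S\N
  [1,6] S\(S\N)   <
    [1,5] N   >
      [1,3] N/(N\S)   >
        [1,2] "from" : (N/(N\S))/S
        [2,3] "read" : S
      [3,5] N\S   <
        [3,4] "heard" : PP/N
        [4,5] "gave" : (N\S)\(PP/N)
    [5,6] "built" : (S\(S\N))\N

YES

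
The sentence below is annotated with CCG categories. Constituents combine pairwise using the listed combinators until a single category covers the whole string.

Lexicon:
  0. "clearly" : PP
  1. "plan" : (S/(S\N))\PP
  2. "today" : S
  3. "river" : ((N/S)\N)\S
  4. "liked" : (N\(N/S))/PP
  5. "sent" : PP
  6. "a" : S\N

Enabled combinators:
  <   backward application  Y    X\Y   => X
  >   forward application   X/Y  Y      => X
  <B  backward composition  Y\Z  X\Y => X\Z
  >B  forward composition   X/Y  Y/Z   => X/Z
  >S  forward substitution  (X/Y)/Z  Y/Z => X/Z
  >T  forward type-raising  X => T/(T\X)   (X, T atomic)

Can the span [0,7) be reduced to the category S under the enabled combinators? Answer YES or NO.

[0,7] S   >
  [0,2] S/(S\N)   <
    [0,1] "clearly" : PP
    [1,2] "plan" : (S/(S\N))\PP
  [2,7] S\N   <B
    [2,6] N\N   <B
      [2,4] (N/S)\N   <
        [2,3] "today" : S
        [3,4] "river" : ((N/S)\N)\S
      [4,6] N\(N/S)   >
        [4,5] "liked" : (N\(N/S))/PP
        [5,6] "sent" : PP
    [6,7] "a" : S\N

YES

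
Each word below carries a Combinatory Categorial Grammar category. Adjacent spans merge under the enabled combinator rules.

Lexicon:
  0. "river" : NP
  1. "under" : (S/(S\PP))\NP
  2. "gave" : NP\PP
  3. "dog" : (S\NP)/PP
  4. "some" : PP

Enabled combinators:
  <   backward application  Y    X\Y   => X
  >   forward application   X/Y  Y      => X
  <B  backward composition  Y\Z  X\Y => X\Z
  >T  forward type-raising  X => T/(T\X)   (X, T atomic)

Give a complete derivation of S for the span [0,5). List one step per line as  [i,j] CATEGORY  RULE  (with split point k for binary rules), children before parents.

[0,1] NP  lex  "river"
[1,2] (S/(S\PP))\NP  lex  "under"
[0,2] S/(S\PP)  <  k=1
[2,3] NP\PP  lex  "gave"
[3,4] (S\NP)/PP  lex  "dog"
[4,5] PP  lex  "some"
[3,5] S\NP  >  k=4
[2,5] S\PP  <B  k=3
[0,5] S  >  k=2

[0,5] S   >
  [0,2] S/(S\PP)   <
    [0,1] "river" : NP
    [1,2] "under" : (S/(S\PP))\NP
  [2,5] S\PP   <B
    [2,3] "gave" : NP\PP
    [3,5] S\NP   >
      [3,4] "dog" : (S\NP)/PP
      [4,5] "some" : PP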